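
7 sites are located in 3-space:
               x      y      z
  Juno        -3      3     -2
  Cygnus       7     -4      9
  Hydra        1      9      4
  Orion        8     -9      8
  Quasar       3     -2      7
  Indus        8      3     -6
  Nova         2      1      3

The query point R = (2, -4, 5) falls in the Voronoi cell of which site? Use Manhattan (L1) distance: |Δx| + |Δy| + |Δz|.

d(R, Juno) = 5 + 7 + 7 = 19
d(R, Cygnus) = 5 + 0 + 4 = 9
d(R, Hydra) = 1 + 13 + 1 = 15
d(R, Orion) = 6 + 5 + 3 = 14
d(R, Quasar) = 1 + 2 + 2 = 5
d(R, Indus) = 6 + 7 + 11 = 24
d(R, Nova) = 0 + 5 + 2 = 7
Quasar is nearest.

Quasar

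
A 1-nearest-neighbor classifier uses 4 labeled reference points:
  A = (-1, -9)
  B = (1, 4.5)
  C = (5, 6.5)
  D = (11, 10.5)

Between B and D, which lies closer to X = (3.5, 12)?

Compare squared distances:
|XB|² = (3.5−1)² + (12−4.5)² = 6.25 + 56.25 = 62.5
|XD|² = (3.5−11)² + (12−10.5)² = 56.25 + 2.25 = 58.5
62.5 > 58.5, so D is closer.

D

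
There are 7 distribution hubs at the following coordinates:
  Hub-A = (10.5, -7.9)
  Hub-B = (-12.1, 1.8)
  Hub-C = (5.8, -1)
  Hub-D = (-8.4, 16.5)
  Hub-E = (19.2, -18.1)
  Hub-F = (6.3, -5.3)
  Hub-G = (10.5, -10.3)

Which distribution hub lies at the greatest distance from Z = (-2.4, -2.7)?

Since √ is increasing, it suffices to compare squared distances:
d²(Z, Hub-A) = (-2.4−10.5)² + (-2.7−(-7.9))² = 166.41 + 27.04 = 193.45
d²(Z, Hub-B) = (-2.4−(-12.1))² + (-2.7−1.8)² = 94.09 + 20.25 = 114.34
d²(Z, Hub-C) = (-2.4−5.8)² + (-2.7−(-1))² = 67.24 + 2.89 = 70.13
d²(Z, Hub-D) = (-2.4−(-8.4))² + (-2.7−16.5)² = 36 + 368.64 = 404.64
d²(Z, Hub-E) = (-2.4−19.2)² + (-2.7−(-18.1))² = 466.56 + 237.16 = 703.72
d²(Z, Hub-F) = (-2.4−6.3)² + (-2.7−(-5.3))² = 75.69 + 6.76 = 82.45
d²(Z, Hub-G) = (-2.4−10.5)² + (-2.7−(-10.3))² = 166.41 + 57.76 = 224.17
The largest is to Hub-E.

Hub-E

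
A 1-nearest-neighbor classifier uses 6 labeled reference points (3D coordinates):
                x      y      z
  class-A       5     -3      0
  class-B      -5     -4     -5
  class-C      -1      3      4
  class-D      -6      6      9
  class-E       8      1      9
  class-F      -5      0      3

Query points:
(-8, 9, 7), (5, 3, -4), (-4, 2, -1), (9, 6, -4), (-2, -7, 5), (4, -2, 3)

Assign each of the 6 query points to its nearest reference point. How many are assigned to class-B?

(-8, 9, 7) — d² to each: class-A:362, class-B:322, class-C:94, class-D:17, class-E:324, class-F:106 → nearest is class-D
(5, 3, -4) — d² to each: class-A:52, class-B:150, class-C:100, class-D:299, class-E:182, class-F:158 → nearest is class-A
(-4, 2, -1) — d² to each: class-A:107, class-B:53, class-C:35, class-D:120, class-E:245, class-F:21 → nearest is class-F
(9, 6, -4) — d² to each: class-A:113, class-B:297, class-C:173, class-D:394, class-E:195, class-F:281 → nearest is class-A
(-2, -7, 5) — d² to each: class-A:90, class-B:118, class-C:102, class-D:201, class-E:180, class-F:62 → nearest is class-F
(4, -2, 3) — d² to each: class-A:11, class-B:149, class-C:51, class-D:200, class-E:61, class-F:85 → nearest is class-A
0 of the 6 points have class-B as nearest.

0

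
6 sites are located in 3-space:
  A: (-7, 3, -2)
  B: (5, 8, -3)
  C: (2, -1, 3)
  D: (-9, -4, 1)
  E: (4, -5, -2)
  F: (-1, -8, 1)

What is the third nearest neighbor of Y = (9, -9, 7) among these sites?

F

Since √ is increasing, it suffices to compare squared distances:
|YA|² = (9−(-7))² + (-9−3)² + (7−(-2))² = 256 + 144 + 81 = 481
|YB|² = (9−5)² + (-9−8)² + (7−(-3))² = 16 + 289 + 100 = 405
|YC|² = (9−2)² + (-9−(-1))² + (7−3)² = 49 + 64 + 16 = 129
|YD|² = (9−(-9))² + (-9−(-4))² + (7−1)² = 324 + 25 + 36 = 385
|YE|² = (9−4)² + (-9−(-5))² + (7−(-2))² = 25 + 16 + 81 = 122
|YF|² = (9−(-1))² + (-9−(-8))² + (7−1)² = 100 + 1 + 36 = 137
Sorted ascending: E, C, F, D, … — the third-nearest is F.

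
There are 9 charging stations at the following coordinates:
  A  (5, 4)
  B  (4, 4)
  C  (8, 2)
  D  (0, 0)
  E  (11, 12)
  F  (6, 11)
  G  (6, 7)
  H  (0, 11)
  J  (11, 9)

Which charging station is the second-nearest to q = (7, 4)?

C

Compare squared distances (the ordering matches that of the actual distances):
|qA|² = 4 + 0 = 4
|qB|² = 9 + 0 = 9
|qC|² = 1 + 4 = 5
|qD|² = 49 + 16 = 65
|qE|² = 16 + 64 = 80
|qF|² = 1 + 49 = 50
|qG|² = 1 + 9 = 10
|qH|² = 49 + 49 = 98
|qJ|² = 16 + 25 = 41
Sorted ascending: A, C, B, … — the second-nearest is C.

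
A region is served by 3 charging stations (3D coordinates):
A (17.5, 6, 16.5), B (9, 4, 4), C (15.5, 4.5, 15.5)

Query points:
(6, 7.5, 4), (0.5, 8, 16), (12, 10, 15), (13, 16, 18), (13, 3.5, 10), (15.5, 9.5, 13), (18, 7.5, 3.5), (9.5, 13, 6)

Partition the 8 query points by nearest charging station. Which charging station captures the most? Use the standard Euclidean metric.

B

(6, 7.5, 4) — d² to each: A:290.75, B:21.25, C:231.5 → nearest is B
(0.5, 8, 16) — d² to each: A:293.25, B:232.25, C:237.5 → nearest is B
(12, 10, 15) — d² to each: A:48.5, B:166, C:42.75 → nearest is C
(13, 16, 18) — d² to each: A:122.5, B:356, C:144.75 → nearest is A
(13, 3.5, 10) — d² to each: A:68.75, B:52.25, C:37.5 → nearest is C
(15.5, 9.5, 13) — d² to each: A:28.5, B:153.5, C:31.25 → nearest is A
(18, 7.5, 3.5) — d² to each: A:171.5, B:93.5, C:159.25 → nearest is B
(9.5, 13, 6) — d² to each: A:223.25, B:85.25, C:198.5 → nearest is B
Tally — A:2, B:4, C:2. B captures the most (4).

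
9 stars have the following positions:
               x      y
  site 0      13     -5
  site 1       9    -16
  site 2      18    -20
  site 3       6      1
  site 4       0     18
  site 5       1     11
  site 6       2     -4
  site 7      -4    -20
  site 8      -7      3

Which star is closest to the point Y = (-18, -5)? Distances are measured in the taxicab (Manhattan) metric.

d(Y, site 0) = |-18−13| + |-5−(-5)| = 31 + 0 = 31
d(Y, site 1) = |-18−9| + |-5−(-16)| = 27 + 11 = 38
d(Y, site 2) = |-18−18| + |-5−(-20)| = 36 + 15 = 51
d(Y, site 3) = |-18−6| + |-5−1| = 24 + 6 = 30
d(Y, site 4) = |-18−0| + |-5−18| = 18 + 23 = 41
d(Y, site 5) = |-18−1| + |-5−11| = 19 + 16 = 35
d(Y, site 6) = |-18−2| + |-5−(-4)| = 20 + 1 = 21
d(Y, site 7) = |-18−(-4)| + |-5−(-20)| = 14 + 15 = 29
d(Y, site 8) = |-18−(-7)| + |-5−3| = 11 + 8 = 19
site 8 is nearest.

site 8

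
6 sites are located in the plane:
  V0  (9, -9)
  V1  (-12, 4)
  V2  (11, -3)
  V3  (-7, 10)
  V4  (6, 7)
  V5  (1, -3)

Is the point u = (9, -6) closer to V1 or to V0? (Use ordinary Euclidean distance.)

Compare squared distances:
|uV1|² = (9−(-12))² + (-6−4)² = 441 + 100 = 541
|uV0|² = (9−9)² + (-6−(-9))² = 0 + 9 = 9
541 > 9, so V0 is closer.

V0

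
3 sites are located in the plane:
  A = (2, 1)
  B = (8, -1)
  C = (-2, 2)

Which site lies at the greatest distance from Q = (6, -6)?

C

Compare squared distances (the ordering matches that of the actual distances):
|QA|² = (6−2)² + (-6−1)² = 16 + 49 = 65
|QB|² = (6−8)² + (-6−(-1))² = 4 + 25 = 29
|QC|² = (6−(-2))² + (-6−2)² = 64 + 64 = 128
The largest is to C.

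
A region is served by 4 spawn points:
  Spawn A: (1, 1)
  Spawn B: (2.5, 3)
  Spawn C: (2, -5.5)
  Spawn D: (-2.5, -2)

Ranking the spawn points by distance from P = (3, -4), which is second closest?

Compare squared distances (the ordering matches that of the actual distances):
d²(P, Spawn A) = (3−1)² + (-4−1)² = 4 + 25 = 29
d²(P, Spawn B) = (3−2.5)² + (-4−3)² = 0.25 + 49 = 49.25
d²(P, Spawn C) = (3−2)² + (-4−(-5.5))² = 1 + 2.25 = 3.25
d²(P, Spawn D) = (3−(-2.5))² + (-4−(-2))² = 30.25 + 4 = 34.25
Sorted ascending: Spawn C, Spawn A, Spawn D, … — the second-nearest is Spawn A.

Spawn A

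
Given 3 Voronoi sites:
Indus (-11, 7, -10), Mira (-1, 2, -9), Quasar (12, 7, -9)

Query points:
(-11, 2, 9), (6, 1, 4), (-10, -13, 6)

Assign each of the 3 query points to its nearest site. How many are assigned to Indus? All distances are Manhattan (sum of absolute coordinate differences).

(-11, 2, 9) — d to each: Indus:24, Mira:28, Quasar:46 → nearest is Indus
(6, 1, 4) — d to each: Indus:37, Mira:21, Quasar:25 → nearest is Mira
(-10, -13, 6) — d to each: Indus:37, Mira:39, Quasar:57 → nearest is Indus
2 of the 3 points have Indus as nearest.

2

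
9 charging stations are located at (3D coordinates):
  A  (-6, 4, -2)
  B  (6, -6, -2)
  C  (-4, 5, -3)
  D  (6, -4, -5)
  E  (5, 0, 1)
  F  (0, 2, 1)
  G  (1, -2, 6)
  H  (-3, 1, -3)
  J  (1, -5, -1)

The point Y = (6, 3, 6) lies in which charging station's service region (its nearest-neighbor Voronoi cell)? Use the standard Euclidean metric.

E

Compare squared distances (the ordering matches that of the actual distances):
|YA|² = (6−(-6))² + (3−4)² + (6−(-2))² = 144 + 1 + 64 = 209
|YB|² = (6−6)² + (3−(-6))² + (6−(-2))² = 0 + 81 + 64 = 145
|YC|² = (6−(-4))² + (3−5)² + (6−(-3))² = 100 + 4 + 81 = 185
|YD|² = (6−6)² + (3−(-4))² + (6−(-5))² = 0 + 49 + 121 = 170
|YE|² = (6−5)² + (3−0)² + (6−1)² = 1 + 9 + 25 = 35
|YF|² = (6−0)² + (3−2)² + (6−1)² = 36 + 1 + 25 = 62
|YG|² = (6−1)² + (3−(-2))² + (6−6)² = 25 + 25 + 0 = 50
|YH|² = (6−(-3))² + (3−1)² + (6−(-3))² = 81 + 4 + 81 = 166
|YJ|² = (6−1)² + (3−(-5))² + (6−(-1))² = 25 + 64 + 49 = 138
Minimum is at E.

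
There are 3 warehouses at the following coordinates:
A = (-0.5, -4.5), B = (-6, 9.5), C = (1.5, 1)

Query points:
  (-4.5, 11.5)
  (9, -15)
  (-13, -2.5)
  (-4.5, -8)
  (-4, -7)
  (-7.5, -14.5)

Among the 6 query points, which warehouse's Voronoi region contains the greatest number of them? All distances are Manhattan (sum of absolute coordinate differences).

A

(-4.5, 11.5) — d to each: A:20, B:3.5, C:16.5 → nearest is B
(9, -15) — d to each: A:20, B:39.5, C:23.5 → nearest is A
(-13, -2.5) — d to each: A:14.5, B:19, C:18 → nearest is A
(-4.5, -8) — d to each: A:7.5, B:19, C:15 → nearest is A
(-4, -7) — d to each: A:6, B:18.5, C:13.5 → nearest is A
(-7.5, -14.5) — d to each: A:17, B:25.5, C:24.5 → nearest is A
Tally — A:5, B:1. A captures the most (5).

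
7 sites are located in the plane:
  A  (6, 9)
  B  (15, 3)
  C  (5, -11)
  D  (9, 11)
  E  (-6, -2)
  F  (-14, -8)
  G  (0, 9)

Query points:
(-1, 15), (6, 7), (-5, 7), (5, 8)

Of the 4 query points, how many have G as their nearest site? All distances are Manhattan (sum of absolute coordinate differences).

2

(-1, 15) — d to each: A:13, B:28, C:32, D:14, E:22, F:36, G:7 → nearest is G
(6, 7) — d to each: A:2, B:13, C:19, D:7, E:21, F:35, G:8 → nearest is A
(-5, 7) — d to each: A:13, B:24, C:28, D:18, E:10, F:24, G:7 → nearest is G
(5, 8) — d to each: A:2, B:15, C:19, D:7, E:21, F:35, G:6 → nearest is A
2 of the 4 points have G as nearest.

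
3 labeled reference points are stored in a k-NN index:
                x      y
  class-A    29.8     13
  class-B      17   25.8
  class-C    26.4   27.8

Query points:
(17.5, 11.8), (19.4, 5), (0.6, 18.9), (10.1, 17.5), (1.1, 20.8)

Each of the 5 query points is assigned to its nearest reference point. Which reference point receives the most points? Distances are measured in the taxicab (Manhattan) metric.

(17.5, 11.8) — d to each: class-A:13.5, class-B:14.5, class-C:24.9 → nearest is class-A
(19.4, 5) — d to each: class-A:18.4, class-B:23.2, class-C:29.8 → nearest is class-A
(0.6, 18.9) — d to each: class-A:35.1, class-B:23.3, class-C:34.7 → nearest is class-B
(10.1, 17.5) — d to each: class-A:24.2, class-B:15.2, class-C:26.6 → nearest is class-B
(1.1, 20.8) — d to each: class-A:36.5, class-B:20.9, class-C:32.3 → nearest is class-B
Tally — class-A:2, class-B:3. class-B captures the most (3).

class-B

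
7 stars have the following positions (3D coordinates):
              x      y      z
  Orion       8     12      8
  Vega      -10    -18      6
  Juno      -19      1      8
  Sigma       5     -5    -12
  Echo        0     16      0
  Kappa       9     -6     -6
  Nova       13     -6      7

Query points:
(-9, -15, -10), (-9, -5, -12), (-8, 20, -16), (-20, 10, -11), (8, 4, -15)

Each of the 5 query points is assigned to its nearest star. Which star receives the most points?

Sigma

(-9, -15, -10) — d² to each: Orion:1342, Vega:266, Juno:680, Sigma:300, Echo:1142, Kappa:421, Nova:854 → nearest is Vega
(-9, -5, -12) — d² to each: Orion:978, Vega:494, Juno:536, Sigma:196, Echo:666, Kappa:361, Nova:846 → nearest is Sigma
(-8, 20, -16) — d² to each: Orion:896, Vega:1932, Juno:1058, Sigma:810, Echo:336, Kappa:1065, Nova:1646 → nearest is Echo
(-20, 10, -11) — d² to each: Orion:1149, Vega:1173, Juno:443, Sigma:851, Echo:557, Kappa:1122, Nova:1669 → nearest is Juno
(8, 4, -15) — d² to each: Orion:593, Vega:1249, Juno:1267, Sigma:99, Echo:433, Kappa:182, Nova:609 → nearest is Sigma
Tally — Vega:1, Juno:1, Sigma:2, Echo:1. Sigma captures the most (2).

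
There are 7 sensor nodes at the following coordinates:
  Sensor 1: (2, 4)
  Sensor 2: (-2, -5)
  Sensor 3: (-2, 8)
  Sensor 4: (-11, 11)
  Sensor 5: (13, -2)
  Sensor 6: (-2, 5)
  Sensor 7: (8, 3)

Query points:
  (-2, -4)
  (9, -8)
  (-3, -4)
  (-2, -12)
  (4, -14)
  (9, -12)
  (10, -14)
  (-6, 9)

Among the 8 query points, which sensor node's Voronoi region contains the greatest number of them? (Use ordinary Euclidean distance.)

(-2, -4) — d² to each: Sensor 1:80, Sensor 2:1, Sensor 3:144, Sensor 4:306, Sensor 5:229, Sensor 6:81, Sensor 7:149 → nearest is Sensor 2
(9, -8) — d² to each: Sensor 1:193, Sensor 2:130, Sensor 3:377, Sensor 4:761, Sensor 5:52, Sensor 6:290, Sensor 7:122 → nearest is Sensor 5
(-3, -4) — d² to each: Sensor 1:89, Sensor 2:2, Sensor 3:145, Sensor 4:289, Sensor 5:260, Sensor 6:82, Sensor 7:170 → nearest is Sensor 2
(-2, -12) — d² to each: Sensor 1:272, Sensor 2:49, Sensor 3:400, Sensor 4:610, Sensor 5:325, Sensor 6:289, Sensor 7:325 → nearest is Sensor 2
(4, -14) — d² to each: Sensor 1:328, Sensor 2:117, Sensor 3:520, Sensor 4:850, Sensor 5:225, Sensor 6:397, Sensor 7:305 → nearest is Sensor 2
(9, -12) — d² to each: Sensor 1:305, Sensor 2:170, Sensor 3:521, Sensor 4:929, Sensor 5:116, Sensor 6:410, Sensor 7:226 → nearest is Sensor 5
(10, -14) — d² to each: Sensor 1:388, Sensor 2:225, Sensor 3:628, Sensor 4:1066, Sensor 5:153, Sensor 6:505, Sensor 7:293 → nearest is Sensor 5
(-6, 9) — d² to each: Sensor 1:89, Sensor 2:212, Sensor 3:17, Sensor 4:29, Sensor 5:482, Sensor 6:32, Sensor 7:232 → nearest is Sensor 3
Tally — Sensor 2:4, Sensor 3:1, Sensor 5:3. Sensor 2 captures the most (4).

Sensor 2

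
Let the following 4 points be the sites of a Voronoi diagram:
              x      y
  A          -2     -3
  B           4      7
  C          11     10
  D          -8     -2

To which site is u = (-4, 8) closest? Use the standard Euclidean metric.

Since √ is increasing, it suffices to compare squared distances:
|uA|² = (-4−(-2))² + (8−(-3))² = 4 + 121 = 125
|uB|² = (-4−4)² + (8−7)² = 64 + 1 = 65
|uC|² = (-4−11)² + (8−10)² = 225 + 4 = 229
|uD|² = (-4−(-8))² + (8−(-2))² = 16 + 100 = 116
B is nearest.

B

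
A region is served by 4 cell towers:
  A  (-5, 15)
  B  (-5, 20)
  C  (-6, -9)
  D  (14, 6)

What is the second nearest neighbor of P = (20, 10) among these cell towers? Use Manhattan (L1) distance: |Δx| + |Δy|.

A

d(P,A) = |20−(-5)| + |10−15| = 25 + 5 = 30
d(P,B) = |20−(-5)| + |10−20| = 25 + 10 = 35
d(P,C) = |20−(-6)| + |10−(-9)| = 26 + 19 = 45
d(P,D) = |20−14| + |10−6| = 6 + 4 = 10
Sorted ascending: D, A, B, … — the second-nearest is A.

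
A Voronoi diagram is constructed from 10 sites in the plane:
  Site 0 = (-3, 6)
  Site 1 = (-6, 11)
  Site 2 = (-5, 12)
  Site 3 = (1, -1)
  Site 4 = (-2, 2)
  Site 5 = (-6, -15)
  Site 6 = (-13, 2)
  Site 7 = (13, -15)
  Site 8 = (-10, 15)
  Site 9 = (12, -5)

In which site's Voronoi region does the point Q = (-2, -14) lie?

Site 5

Squared Euclidean distances:
d²(Q, Site 0) = 1 + 400 = 401
d²(Q, Site 1) = 16 + 625 = 641
d²(Q, Site 2) = 9 + 676 = 685
d²(Q, Site 3) = 9 + 169 = 178
d²(Q, Site 4) = 0 + 256 = 256
d²(Q, Site 5) = 16 + 1 = 17
d²(Q, Site 6) = 121 + 256 = 377
d²(Q, Site 7) = 225 + 1 = 226
d²(Q, Site 8) = 64 + 841 = 905
d²(Q, Site 9) = 196 + 81 = 277
The smallest is to Site 5, so Q lies in the Voronoi region of Site 5.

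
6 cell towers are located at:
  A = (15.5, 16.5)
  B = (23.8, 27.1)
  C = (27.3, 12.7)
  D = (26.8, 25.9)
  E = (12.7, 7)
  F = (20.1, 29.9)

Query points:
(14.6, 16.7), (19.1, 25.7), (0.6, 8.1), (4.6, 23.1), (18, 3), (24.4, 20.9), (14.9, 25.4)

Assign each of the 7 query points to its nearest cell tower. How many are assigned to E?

(14.6, 16.7) — d² to each: A:0.85, B:192.8, C:177.29, D:233.48, E:97.7, F:204.49 → nearest is A
(19.1, 25.7) — d² to each: A:97.6, B:24.05, C:236.24, D:59.33, E:390.65, F:18.64 → nearest is F
(0.6, 8.1) — d² to each: A:292.57, B:899.24, C:734.05, D:1003.28, E:147.62, F:855.49 → nearest is E
(4.6, 23.1) — d² to each: A:162.37, B:384.64, C:623.45, D:500.68, E:324.82, F:286.49 → nearest is A
(18, 3) — d² to each: A:188.5, B:614.45, C:180.58, D:601.85, E:44.09, F:728.02 → nearest is E
(24.4, 20.9) — d² to each: A:98.57, B:38.8, C:75.65, D:30.76, E:330.1, F:99.49 → nearest is D
(14.9, 25.4) — d² to each: A:79.57, B:82.1, C:315.05, D:141.86, E:343.4, F:47.29 → nearest is F
2 of the 7 points have E as nearest.

2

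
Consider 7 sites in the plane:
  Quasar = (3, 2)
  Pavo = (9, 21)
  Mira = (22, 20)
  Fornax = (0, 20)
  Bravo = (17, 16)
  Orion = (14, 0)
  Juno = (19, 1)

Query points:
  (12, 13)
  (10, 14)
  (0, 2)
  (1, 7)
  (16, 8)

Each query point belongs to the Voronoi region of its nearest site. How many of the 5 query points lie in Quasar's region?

(12, 13) — d² to each: Quasar:202, Pavo:73, Mira:149, Fornax:193, Bravo:34, Orion:173, Juno:193 → nearest is Bravo
(10, 14) — d² to each: Quasar:193, Pavo:50, Mira:180, Fornax:136, Bravo:53, Orion:212, Juno:250 → nearest is Pavo
(0, 2) — d² to each: Quasar:9, Pavo:442, Mira:808, Fornax:324, Bravo:485, Orion:200, Juno:362 → nearest is Quasar
(1, 7) — d² to each: Quasar:29, Pavo:260, Mira:610, Fornax:170, Bravo:337, Orion:218, Juno:360 → nearest is Quasar
(16, 8) — d² to each: Quasar:205, Pavo:218, Mira:180, Fornax:400, Bravo:65, Orion:68, Juno:58 → nearest is Juno
2 of the 5 points have Quasar as nearest.

2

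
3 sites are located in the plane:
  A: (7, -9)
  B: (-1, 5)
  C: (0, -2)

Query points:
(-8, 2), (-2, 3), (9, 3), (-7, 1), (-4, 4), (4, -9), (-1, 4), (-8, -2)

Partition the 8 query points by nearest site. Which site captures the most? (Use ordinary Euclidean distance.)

(-8, 2) — d² to each: A:346, B:58, C:80 → nearest is B
(-2, 3) — d² to each: A:225, B:5, C:29 → nearest is B
(9, 3) — d² to each: A:148, B:104, C:106 → nearest is B
(-7, 1) — d² to each: A:296, B:52, C:58 → nearest is B
(-4, 4) — d² to each: A:290, B:10, C:52 → nearest is B
(4, -9) — d² to each: A:9, B:221, C:65 → nearest is A
(-1, 4) — d² to each: A:233, B:1, C:37 → nearest is B
(-8, -2) — d² to each: A:274, B:98, C:64 → nearest is C
Tally — A:1, B:6, C:1. B captures the most (6).

B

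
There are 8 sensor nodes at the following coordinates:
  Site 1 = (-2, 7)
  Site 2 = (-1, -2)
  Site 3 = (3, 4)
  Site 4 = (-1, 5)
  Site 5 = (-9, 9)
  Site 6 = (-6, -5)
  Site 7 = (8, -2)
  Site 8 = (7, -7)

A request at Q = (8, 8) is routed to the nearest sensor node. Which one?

Site 3

Since √ is increasing, it suffices to compare squared distances:
d²(Q, Site 1) = (8−(-2))² + (8−7)² = 100 + 1 = 101
d²(Q, Site 2) = (8−(-1))² + (8−(-2))² = 81 + 100 = 181
d²(Q, Site 3) = (8−3)² + (8−4)² = 25 + 16 = 41
d²(Q, Site 4) = (8−(-1))² + (8−5)² = 81 + 9 = 90
d²(Q, Site 5) = (8−(-9))² + (8−9)² = 289 + 1 = 290
d²(Q, Site 6) = (8−(-6))² + (8−(-5))² = 196 + 169 = 365
d²(Q, Site 7) = (8−8)² + (8−(-2))² = 0 + 100 = 100
d²(Q, Site 8) = (8−7)² + (8−(-7))² = 1 + 225 = 226
Minimum is at Site 3.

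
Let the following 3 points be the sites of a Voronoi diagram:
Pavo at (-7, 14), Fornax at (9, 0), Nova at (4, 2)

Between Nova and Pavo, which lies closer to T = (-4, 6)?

Pavo

Compare squared distances:
d²(T, Nova) = (-4−4)² + (6−2)² = 64 + 16 = 80
d²(T, Pavo) = (-4−(-7))² + (6−14)² = 9 + 64 = 73
80 > 73, so Pavo is closer.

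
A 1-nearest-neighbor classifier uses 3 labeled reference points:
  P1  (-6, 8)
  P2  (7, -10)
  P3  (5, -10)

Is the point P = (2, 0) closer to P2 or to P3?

P3

Compare squared distances:
|PP2|² = (2−7)² + (0−(-10))² = 25 + 100 = 125
|PP3|² = (2−5)² + (0−(-10))² = 9 + 100 = 109
125 > 109, so P3 is closer.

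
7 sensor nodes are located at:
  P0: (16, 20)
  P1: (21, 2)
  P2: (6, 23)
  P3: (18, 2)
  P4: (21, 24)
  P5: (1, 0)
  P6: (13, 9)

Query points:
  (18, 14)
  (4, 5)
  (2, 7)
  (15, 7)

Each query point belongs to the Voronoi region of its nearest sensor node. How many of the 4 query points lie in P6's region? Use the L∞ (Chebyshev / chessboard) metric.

(18, 14) — d to each: P0:6, P1:12, P2:12, P3:12, P4:10, P5:17, P6:5 → nearest is P6
(4, 5) — d to each: P0:15, P1:17, P2:18, P3:14, P4:19, P5:5, P6:9 → nearest is P5
(2, 7) — d to each: P0:14, P1:19, P2:16, P3:16, P4:19, P5:7, P6:11 → nearest is P5
(15, 7) — d to each: P0:13, P1:6, P2:16, P3:5, P4:17, P5:14, P6:2 → nearest is P6
2 of the 4 points have P6 as nearest.

2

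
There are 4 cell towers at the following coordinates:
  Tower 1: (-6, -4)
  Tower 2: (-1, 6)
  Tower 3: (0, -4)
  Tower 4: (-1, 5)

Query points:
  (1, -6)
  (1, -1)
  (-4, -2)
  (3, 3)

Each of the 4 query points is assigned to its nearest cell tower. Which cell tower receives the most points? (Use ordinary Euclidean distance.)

Tower 3

(1, -6) — d² to each: Tower 1:53, Tower 2:148, Tower 3:5, Tower 4:125 → nearest is Tower 3
(1, -1) — d² to each: Tower 1:58, Tower 2:53, Tower 3:10, Tower 4:40 → nearest is Tower 3
(-4, -2) — d² to each: Tower 1:8, Tower 2:73, Tower 3:20, Tower 4:58 → nearest is Tower 1
(3, 3) — d² to each: Tower 1:130, Tower 2:25, Tower 3:58, Tower 4:20 → nearest is Tower 4
Tally — Tower 1:1, Tower 3:2, Tower 4:1. Tower 3 captures the most (2).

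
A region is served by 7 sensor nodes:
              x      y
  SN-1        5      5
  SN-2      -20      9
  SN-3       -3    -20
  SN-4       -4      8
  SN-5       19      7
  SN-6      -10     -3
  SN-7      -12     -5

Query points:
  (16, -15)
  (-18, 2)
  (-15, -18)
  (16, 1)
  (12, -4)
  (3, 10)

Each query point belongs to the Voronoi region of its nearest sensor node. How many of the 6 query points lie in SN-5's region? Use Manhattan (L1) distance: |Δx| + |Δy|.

(16, -15) — d to each: SN-1:31, SN-2:60, SN-3:24, SN-4:43, SN-5:25, SN-6:38, SN-7:38 → nearest is SN-3
(-18, 2) — d to each: SN-1:26, SN-2:9, SN-3:37, SN-4:20, SN-5:42, SN-6:13, SN-7:13 → nearest is SN-2
(-15, -18) — d to each: SN-1:43, SN-2:32, SN-3:14, SN-4:37, SN-5:59, SN-6:20, SN-7:16 → nearest is SN-3
(16, 1) — d to each: SN-1:15, SN-2:44, SN-3:40, SN-4:27, SN-5:9, SN-6:30, SN-7:34 → nearest is SN-5
(12, -4) — d to each: SN-1:16, SN-2:45, SN-3:31, SN-4:28, SN-5:18, SN-6:23, SN-7:25 → nearest is SN-1
(3, 10) — d to each: SN-1:7, SN-2:24, SN-3:36, SN-4:9, SN-5:19, SN-6:26, SN-7:30 → nearest is SN-1
1 of the 6 points has SN-5 as nearest.

1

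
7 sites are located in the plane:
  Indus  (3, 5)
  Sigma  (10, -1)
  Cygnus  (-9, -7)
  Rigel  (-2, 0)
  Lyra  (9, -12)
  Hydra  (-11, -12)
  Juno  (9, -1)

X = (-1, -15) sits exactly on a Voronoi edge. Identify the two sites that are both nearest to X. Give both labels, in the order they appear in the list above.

Squared distances from X to each site:
d²(X, Indus) = (-1−3)² + (-15−5)² = 16 + 400 = 416
d²(X, Sigma) = (-1−10)² + (-15−(-1))² = 121 + 196 = 317
d²(X, Cygnus) = (-1−(-9))² + (-15−(-7))² = 64 + 64 = 128
d²(X, Rigel) = (-1−(-2))² + (-15−0)² = 1 + 225 = 226
d²(X, Lyra) = (-1−9)² + (-15−(-12))² = 100 + 9 = 109
d²(X, Hydra) = (-1−(-11))² + (-15−(-12))² = 100 + 9 = 109
d²(X, Juno) = (-1−9)² + (-15−(-1))² = 100 + 196 = 296
X is equidistant from Lyra and Hydra (both at squared distance 109), and every other site is strictly farther — so X lies on the Lyra–Hydra Voronoi edge.

Lyra and Hydra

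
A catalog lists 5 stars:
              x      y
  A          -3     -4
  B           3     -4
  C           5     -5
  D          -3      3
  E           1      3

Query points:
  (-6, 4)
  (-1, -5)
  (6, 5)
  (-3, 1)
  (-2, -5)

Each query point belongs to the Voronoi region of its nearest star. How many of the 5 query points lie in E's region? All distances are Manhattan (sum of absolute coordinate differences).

(-6, 4) — d to each: A:11, B:17, C:20, D:4, E:8 → nearest is D
(-1, -5) — d to each: A:3, B:5, C:6, D:10, E:10 → nearest is A
(6, 5) — d to each: A:18, B:12, C:11, D:11, E:7 → nearest is E
(-3, 1) — d to each: A:5, B:11, C:14, D:2, E:6 → nearest is D
(-2, -5) — d to each: A:2, B:6, C:7, D:9, E:11 → nearest is A
1 of the 5 points has E as nearest.

1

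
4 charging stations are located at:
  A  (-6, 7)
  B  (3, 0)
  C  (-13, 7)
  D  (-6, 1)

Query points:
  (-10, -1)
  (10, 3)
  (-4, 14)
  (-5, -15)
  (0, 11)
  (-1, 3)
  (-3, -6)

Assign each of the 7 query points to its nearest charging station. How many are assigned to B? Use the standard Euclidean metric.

(-10, -1) — d² to each: A:80, B:170, C:73, D:20 → nearest is D
(10, 3) — d² to each: A:272, B:58, C:545, D:260 → nearest is B
(-4, 14) — d² to each: A:53, B:245, C:130, D:173 → nearest is A
(-5, -15) — d² to each: A:485, B:289, C:548, D:257 → nearest is D
(0, 11) — d² to each: A:52, B:130, C:185, D:136 → nearest is A
(-1, 3) — d² to each: A:41, B:25, C:160, D:29 → nearest is B
(-3, -6) — d² to each: A:178, B:72, C:269, D:58 → nearest is D
2 of the 7 points have B as nearest.

2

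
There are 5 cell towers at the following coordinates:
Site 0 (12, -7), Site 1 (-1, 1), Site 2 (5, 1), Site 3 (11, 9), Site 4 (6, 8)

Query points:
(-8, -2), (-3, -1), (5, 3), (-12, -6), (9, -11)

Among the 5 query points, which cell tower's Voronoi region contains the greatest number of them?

Site 1

(-8, -2) — d² to each: Site 0:425, Site 1:58, Site 2:178, Site 3:482, Site 4:296 → nearest is Site 1
(-3, -1) — d² to each: Site 0:261, Site 1:8, Site 2:68, Site 3:296, Site 4:162 → nearest is Site 1
(5, 3) — d² to each: Site 0:149, Site 1:40, Site 2:4, Site 3:72, Site 4:26 → nearest is Site 2
(-12, -6) — d² to each: Site 0:577, Site 1:170, Site 2:338, Site 3:754, Site 4:520 → nearest is Site 1
(9, -11) — d² to each: Site 0:25, Site 1:244, Site 2:160, Site 3:404, Site 4:370 → nearest is Site 0
Tally — Site 0:1, Site 1:3, Site 2:1. Site 1 captures the most (3).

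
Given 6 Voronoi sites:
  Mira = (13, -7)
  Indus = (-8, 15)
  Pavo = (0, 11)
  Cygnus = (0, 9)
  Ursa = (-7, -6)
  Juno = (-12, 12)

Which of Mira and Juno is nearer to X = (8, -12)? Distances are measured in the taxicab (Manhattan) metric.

Mira

d(X, Mira) = |8−13| + |-12−(-7)| = 5 + 5 = 10
d(X, Juno) = |8−(-12)| + |-12−12| = 20 + 24 = 44
10 < 44, so Mira is closer.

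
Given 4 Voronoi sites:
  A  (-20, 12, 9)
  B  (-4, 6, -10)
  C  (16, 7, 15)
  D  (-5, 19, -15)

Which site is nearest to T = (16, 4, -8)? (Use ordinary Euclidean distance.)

B

Compare squared distances (the ordering matches that of the actual distances):
|TA|² = (16−(-20))² + (4−12)² + (-8−9)² = 1296 + 64 + 289 = 1649
|TB|² = (16−(-4))² + (4−6)² + (-8−(-10))² = 400 + 4 + 4 = 408
|TC|² = (16−16)² + (4−7)² + (-8−15)² = 0 + 9 + 529 = 538
|TD|² = (16−(-5))² + (4−19)² + (-8−(-15))² = 441 + 225 + 49 = 715
The smallest is to B, so T lies in the Voronoi region of B.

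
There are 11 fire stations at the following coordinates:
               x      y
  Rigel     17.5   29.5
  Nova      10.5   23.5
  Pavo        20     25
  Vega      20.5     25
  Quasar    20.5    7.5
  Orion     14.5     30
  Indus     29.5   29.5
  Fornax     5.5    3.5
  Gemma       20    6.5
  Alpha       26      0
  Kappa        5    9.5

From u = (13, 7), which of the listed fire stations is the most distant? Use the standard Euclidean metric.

Indus

Compare squared distances (the ordering matches that of the actual distances):
d²(u, Rigel) = (13−17.5)² + (7−29.5)² = 20.25 + 506.25 = 526.5
d²(u, Nova) = (13−10.5)² + (7−23.5)² = 6.25 + 272.25 = 278.5
d²(u, Pavo) = (13−20)² + (7−25)² = 49 + 324 = 373
d²(u, Vega) = (13−20.5)² + (7−25)² = 56.25 + 324 = 380.25
d²(u, Quasar) = (13−20.5)² + (7−7.5)² = 56.25 + 0.25 = 56.5
d²(u, Orion) = (13−14.5)² + (7−30)² = 2.25 + 529 = 531.25
d²(u, Indus) = (13−29.5)² + (7−29.5)² = 272.25 + 506.25 = 778.5
d²(u, Fornax) = (13−5.5)² + (7−3.5)² = 56.25 + 12.25 = 68.5
d²(u, Gemma) = (13−20)² + (7−6.5)² = 49 + 0.25 = 49.25
d²(u, Alpha) = (13−26)² + (7−0)² = 169 + 49 = 218
d²(u, Kappa) = (13−5)² + (7−9.5)² = 64 + 6.25 = 70.25
The largest is to Indus.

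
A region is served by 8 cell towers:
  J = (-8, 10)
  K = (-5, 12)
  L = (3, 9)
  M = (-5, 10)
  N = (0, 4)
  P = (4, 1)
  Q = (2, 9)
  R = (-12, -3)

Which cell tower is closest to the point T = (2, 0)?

P

Squared Euclidean distances:
|TJ|² = (2−(-8))² + (0−10)² = 100 + 100 = 200
|TK|² = (2−(-5))² + (0−12)² = 49 + 144 = 193
|TL|² = (2−3)² + (0−9)² = 1 + 81 = 82
|TM|² = (2−(-5))² + (0−10)² = 49 + 100 = 149
|TN|² = (2−0)² + (0−4)² = 4 + 16 = 20
|TP|² = (2−4)² + (0−1)² = 4 + 1 = 5
|TQ|² = (2−2)² + (0−9)² = 0 + 81 = 81
|TR|² = (2−(-12))² + (0−(-3))² = 196 + 9 = 205
P is nearest.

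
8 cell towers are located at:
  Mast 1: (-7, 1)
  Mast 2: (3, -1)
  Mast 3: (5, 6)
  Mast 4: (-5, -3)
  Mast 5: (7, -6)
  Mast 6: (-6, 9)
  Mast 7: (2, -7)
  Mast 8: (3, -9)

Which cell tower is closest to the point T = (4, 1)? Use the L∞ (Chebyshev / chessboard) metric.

Mast 2

d(T, Mast 1) = max(11, 0) = 11
d(T, Mast 2) = max(1, 2) = 2
d(T, Mast 3) = max(1, 5) = 5
d(T, Mast 4) = max(9, 4) = 9
d(T, Mast 5) = max(3, 7) = 7
d(T, Mast 6) = max(10, 8) = 10
d(T, Mast 7) = max(2, 8) = 8
d(T, Mast 8) = max(1, 10) = 10
The smallest is to Mast 2, so T lies in the Voronoi region of Mast 2.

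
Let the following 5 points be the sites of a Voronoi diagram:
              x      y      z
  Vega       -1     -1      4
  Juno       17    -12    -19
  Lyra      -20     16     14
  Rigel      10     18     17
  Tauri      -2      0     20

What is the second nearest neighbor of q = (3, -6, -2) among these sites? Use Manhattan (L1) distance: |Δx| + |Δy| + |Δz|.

d(q, Vega) = |3−(-1)| + |-6−(-1)| + |-2−4| = 4 + 5 + 6 = 15
d(q, Juno) = |3−17| + |-6−(-12)| + |-2−(-19)| = 14 + 6 + 17 = 37
d(q, Lyra) = |3−(-20)| + |-6−16| + |-2−14| = 23 + 22 + 16 = 61
d(q, Rigel) = |3−10| + |-6−18| + |-2−17| = 7 + 24 + 19 = 50
d(q, Tauri) = |3−(-2)| + |-6−0| + |-2−20| = 5 + 6 + 22 = 33
Sorted ascending: Vega, Tauri, Juno, … — the second-nearest is Tauri.

Tauri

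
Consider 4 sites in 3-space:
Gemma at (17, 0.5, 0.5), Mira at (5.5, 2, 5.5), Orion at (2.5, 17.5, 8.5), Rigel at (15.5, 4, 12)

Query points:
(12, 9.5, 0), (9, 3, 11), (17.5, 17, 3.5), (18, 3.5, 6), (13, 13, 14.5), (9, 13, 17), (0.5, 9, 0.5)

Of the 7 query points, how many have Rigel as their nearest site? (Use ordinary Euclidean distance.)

2

(12, 9.5, 0) — d² to each: Gemma:106.25, Mira:128.75, Orion:226.5, Rigel:186.5 → nearest is Gemma
(9, 3, 11) — d² to each: Gemma:180.5, Mira:43.5, Orion:258.75, Rigel:44.25 → nearest is Mira
(17.5, 17, 3.5) — d² to each: Gemma:281.5, Mira:373, Orion:250.25, Rigel:245.25 → nearest is Rigel
(18, 3.5, 6) — d² to each: Gemma:40.25, Mira:158.75, Orion:442.5, Rigel:42.5 → nearest is Gemma
(13, 13, 14.5) — d² to each: Gemma:368.25, Mira:258.25, Orion:166.5, Rigel:93.5 → nearest is Rigel
(9, 13, 17) — d² to each: Gemma:492.5, Mira:265.5, Orion:134.75, Rigel:148.25 → nearest is Orion
(0.5, 9, 0.5) — d² to each: Gemma:344.5, Mira:99, Orion:140.25, Rigel:382.25 → nearest is Mira
2 of the 7 points have Rigel as nearest.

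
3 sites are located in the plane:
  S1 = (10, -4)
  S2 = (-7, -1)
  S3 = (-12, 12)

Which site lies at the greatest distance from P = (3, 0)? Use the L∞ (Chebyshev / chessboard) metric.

S3

d(P,S1) = max(7, 4) = 7
d(P,S2) = max(10, 1) = 10
d(P,S3) = max(15, 12) = 15
The largest is to S3.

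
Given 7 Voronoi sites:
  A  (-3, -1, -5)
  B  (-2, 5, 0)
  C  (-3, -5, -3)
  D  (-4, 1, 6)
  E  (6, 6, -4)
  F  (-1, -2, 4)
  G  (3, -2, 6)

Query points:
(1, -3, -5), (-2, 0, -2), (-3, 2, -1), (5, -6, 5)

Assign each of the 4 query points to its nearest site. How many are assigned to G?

(1, -3, -5) — d² to each: A:20, B:98, C:24, D:162, E:107, F:86, G:126 → nearest is A
(-2, 0, -2) — d² to each: A:11, B:29, C:27, D:69, E:104, F:41, G:93 → nearest is A
(-3, 2, -1) — d² to each: A:25, B:11, C:53, D:51, E:106, F:45, G:101 → nearest is B
(5, -6, 5) — d² to each: A:189, B:195, C:129, D:131, E:226, F:53, G:21 → nearest is G
1 of the 4 points has G as nearest.

1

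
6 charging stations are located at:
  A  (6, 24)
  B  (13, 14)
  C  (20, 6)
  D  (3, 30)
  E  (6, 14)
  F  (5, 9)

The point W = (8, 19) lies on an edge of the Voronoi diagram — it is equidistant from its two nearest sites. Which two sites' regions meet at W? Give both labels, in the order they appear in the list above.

Squared distances from W to each site:
|WA|² = (8−6)² + (19−24)² = 4 + 25 = 29
|WB|² = (8−13)² + (19−14)² = 25 + 25 = 50
|WC|² = (8−20)² + (19−6)² = 144 + 169 = 313
|WD|² = (8−3)² + (19−30)² = 25 + 121 = 146
|WE|² = (8−6)² + (19−14)² = 4 + 25 = 29
|WF|² = (8−5)² + (19−9)² = 9 + 100 = 109
W is equidistant from A and E (both at squared distance 29), and every other site is strictly farther — so W lies on the A–E Voronoi edge.

A and E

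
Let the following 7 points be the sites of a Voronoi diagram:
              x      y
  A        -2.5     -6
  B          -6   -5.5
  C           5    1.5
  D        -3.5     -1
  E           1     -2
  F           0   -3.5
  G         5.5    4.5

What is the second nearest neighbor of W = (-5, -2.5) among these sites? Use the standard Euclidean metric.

Compare squared distances (the ordering matches that of the actual distances):
|WA|² = (-5−(-2.5))² + (-2.5−(-6))² = 6.25 + 12.25 = 18.5
|WB|² = (-5−(-6))² + (-2.5−(-5.5))² = 1 + 9 = 10
|WC|² = (-5−5)² + (-2.5−1.5)² = 100 + 16 = 116
|WD|² = (-5−(-3.5))² + (-2.5−(-1))² = 2.25 + 2.25 = 4.5
|WE|² = (-5−1)² + (-2.5−(-2))² = 36 + 0.25 = 36.25
|WF|² = (-5−0)² + (-2.5−(-3.5))² = 25 + 1 = 26
|WG|² = (-5−5.5)² + (-2.5−4.5)² = 110.25 + 49 = 159.25
Sorted ascending: D, B, A, … — the second-nearest is B.

B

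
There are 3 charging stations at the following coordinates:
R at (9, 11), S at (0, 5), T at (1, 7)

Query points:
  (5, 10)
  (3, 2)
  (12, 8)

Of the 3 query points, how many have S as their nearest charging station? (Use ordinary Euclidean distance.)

(5, 10) — d² to each: R:17, S:50, T:25 → nearest is R
(3, 2) — d² to each: R:117, S:18, T:29 → nearest is S
(12, 8) — d² to each: R:18, S:153, T:122 → nearest is R
1 of the 3 points has S as nearest.

1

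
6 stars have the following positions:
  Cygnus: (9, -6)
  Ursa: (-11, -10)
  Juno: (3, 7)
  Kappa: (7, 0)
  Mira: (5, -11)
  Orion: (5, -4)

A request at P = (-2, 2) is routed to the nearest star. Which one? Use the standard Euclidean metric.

Squared Euclidean distances:
d²(P, Cygnus) = (-2−9)² + (2−(-6))² = 121 + 64 = 185
d²(P, Ursa) = (-2−(-11))² + (2−(-10))² = 81 + 144 = 225
d²(P, Juno) = (-2−3)² + (2−7)² = 25 + 25 = 50
d²(P, Kappa) = (-2−7)² + (2−0)² = 81 + 4 = 85
d²(P, Mira) = (-2−5)² + (2−(-11))² = 49 + 169 = 218
d²(P, Orion) = (-2−5)² + (2−(-4))² = 49 + 36 = 85
Minimum is at Juno.

Juno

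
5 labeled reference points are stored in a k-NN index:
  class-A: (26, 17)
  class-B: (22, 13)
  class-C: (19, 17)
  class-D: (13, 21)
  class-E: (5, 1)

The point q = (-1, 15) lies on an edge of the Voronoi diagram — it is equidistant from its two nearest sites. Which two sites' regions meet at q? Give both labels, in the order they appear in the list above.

class-D and class-E

Squared distances from q to each site:
d²(q, class-A) = (-1−26)² + (15−17)² = 729 + 4 = 733
d²(q, class-B) = (-1−22)² + (15−13)² = 529 + 4 = 533
d²(q, class-C) = (-1−19)² + (15−17)² = 400 + 4 = 404
d²(q, class-D) = (-1−13)² + (15−21)² = 196 + 36 = 232
d²(q, class-E) = (-1−5)² + (15−1)² = 36 + 196 = 232
q is equidistant from class-D and class-E (both at squared distance 232), and every other site is strictly farther — so q lies on the class-D–class-E Voronoi edge.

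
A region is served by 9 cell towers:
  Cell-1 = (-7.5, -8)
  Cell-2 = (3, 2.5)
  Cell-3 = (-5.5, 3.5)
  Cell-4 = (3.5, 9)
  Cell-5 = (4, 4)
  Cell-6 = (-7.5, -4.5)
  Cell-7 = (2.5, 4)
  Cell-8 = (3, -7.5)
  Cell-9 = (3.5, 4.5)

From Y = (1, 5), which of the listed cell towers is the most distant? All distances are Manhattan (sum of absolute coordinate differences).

d(Y, Cell-1) = |1−(-7.5)| + |5−(-8)| = 8.5 + 13 = 21.5
d(Y, Cell-2) = |1−3| + |5−2.5| = 2 + 2.5 = 4.5
d(Y, Cell-3) = |1−(-5.5)| + |5−3.5| = 6.5 + 1.5 = 8
d(Y, Cell-4) = |1−3.5| + |5−9| = 2.5 + 4 = 6.5
d(Y, Cell-5) = |1−4| + |5−4| = 3 + 1 = 4
d(Y, Cell-6) = |1−(-7.5)| + |5−(-4.5)| = 8.5 + 9.5 = 18
d(Y, Cell-7) = |1−2.5| + |5−4| = 1.5 + 1 = 2.5
d(Y, Cell-8) = |1−3| + |5−(-7.5)| = 2 + 12.5 = 14.5
d(Y, Cell-9) = |1−3.5| + |5−4.5| = 2.5 + 0.5 = 3
The largest is to Cell-1.

Cell-1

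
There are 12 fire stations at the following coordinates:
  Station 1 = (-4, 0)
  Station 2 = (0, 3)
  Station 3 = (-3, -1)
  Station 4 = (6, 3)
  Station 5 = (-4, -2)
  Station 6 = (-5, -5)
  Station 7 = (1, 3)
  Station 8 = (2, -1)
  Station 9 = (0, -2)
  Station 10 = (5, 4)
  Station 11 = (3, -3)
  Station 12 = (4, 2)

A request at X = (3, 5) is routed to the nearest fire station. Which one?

Since √ is increasing, it suffices to compare squared distances:
d²(X, Station 1) = 49 + 25 = 74
d²(X, Station 2) = 9 + 4 = 13
d²(X, Station 3) = 36 + 36 = 72
d²(X, Station 4) = 9 + 4 = 13
d²(X, Station 5) = 49 + 49 = 98
d²(X, Station 6) = 64 + 100 = 164
d²(X, Station 7) = 4 + 4 = 8
d²(X, Station 8) = 1 + 36 = 37
d²(X, Station 9) = 9 + 49 = 58
d²(X, Station 10) = 4 + 1 = 5
d²(X, Station 11) = 0 + 64 = 64
d²(X, Station 12) = 1 + 9 = 10
The smallest is to Station 10, so X lies in the Voronoi region of Station 10.

Station 10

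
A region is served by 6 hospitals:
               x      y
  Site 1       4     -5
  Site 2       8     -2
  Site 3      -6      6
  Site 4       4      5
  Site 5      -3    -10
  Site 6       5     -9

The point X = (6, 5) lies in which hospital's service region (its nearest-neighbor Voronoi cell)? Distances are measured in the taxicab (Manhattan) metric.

d(X, Site 1) = |6−4| + |5−(-5)| = 2 + 10 = 12
d(X, Site 2) = |6−8| + |5−(-2)| = 2 + 7 = 9
d(X, Site 3) = |6−(-6)| + |5−6| = 12 + 1 = 13
d(X, Site 4) = |6−4| + |5−5| = 2 + 0 = 2
d(X, Site 5) = |6−(-3)| + |5−(-10)| = 9 + 15 = 24
d(X, Site 6) = |6−5| + |5−(-9)| = 1 + 14 = 15
The smallest is to Site 4, so X lies in the Voronoi region of Site 4.

Site 4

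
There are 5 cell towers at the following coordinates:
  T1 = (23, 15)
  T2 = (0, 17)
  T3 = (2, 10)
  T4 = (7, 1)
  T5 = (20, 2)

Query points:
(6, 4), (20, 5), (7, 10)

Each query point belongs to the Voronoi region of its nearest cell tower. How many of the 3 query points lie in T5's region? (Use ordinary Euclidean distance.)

(6, 4) — d² to each: T1:410, T2:205, T3:52, T4:10, T5:200 → nearest is T4
(20, 5) — d² to each: T1:109, T2:544, T3:349, T4:185, T5:9 → nearest is T5
(7, 10) — d² to each: T1:281, T2:98, T3:25, T4:81, T5:233 → nearest is T3
1 of the 3 points has T5 as nearest.

1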